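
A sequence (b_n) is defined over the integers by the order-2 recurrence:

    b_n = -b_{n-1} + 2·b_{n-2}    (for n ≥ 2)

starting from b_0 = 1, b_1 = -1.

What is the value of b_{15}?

-21845

b_2 = -1·-1 + 2·1 = 3
b_3 = -1·3 + 2·-1 = -5
b_4 = -1·-5 + 2·3 = 11
b_5 = -1·11 + 2·-5 = -21
b_6 = -1·-21 + 2·11 = 43
b_7 = -1·43 + 2·-21 = -85
b_8 = -1·-85 + 2·43 = 171
b_9 = -1·171 + 2·-85 = -341
b_10 = -1·-341 + 2·171 = 683
b_11 = -1·683 + 2·-341 = -1365
b_12 = -1·-1365 + 2·683 = 2731
b_13 = -1·2731 + 2·-1365 = -5461
b_14 = -1·-5461 + 2·2731 = 10923
b_15 = -1·10923 + 2·-5461 = -21845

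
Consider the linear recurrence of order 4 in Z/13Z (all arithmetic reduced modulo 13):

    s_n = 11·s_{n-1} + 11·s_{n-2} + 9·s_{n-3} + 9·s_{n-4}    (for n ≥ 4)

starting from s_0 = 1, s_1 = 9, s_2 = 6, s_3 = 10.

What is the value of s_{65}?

12

s_4 = 11·10 + 11·6 + 9·9 + 9·1 = 6
s_5 = 11·6 + 11·10 + 9·6 + 9·9 = 12
s_6 = 11·12 + 11·6 + 9·10 + 9·6 = 4
s_7 = 11·4 + 11·12 + 9·6 + 9·10 = 8
s_8 = 11·8 + 11·4 + 9·12 + 9·6 = 8
s_9 = 11·8 + 11·8 + 9·4 + 9·12 = 8
s_10 = 11·8 + 11·8 + 9·8 + 9·4 = 11
s_11 = 11·11 + 11·8 + 9·8 + 9·8 = 2
s_12 = 11·2 + 11·11 + 9·8 + 9·8 = 1
s_13 = 11·1 + 11·2 + 9·11 + 9·8 = 9
s_14 = 11·9 + 11·1 + 9·2 + 9·11 = 6
s_15 = 11·6 + 11·9 + 9·1 + 9·2 = 10
(s_12, s_13, s_14, s_15) = (1, 9, 6, 10) = (s_0, s_1, s_2, s_3), so the sequence has period 12.
65 ≡ 5 (mod 12), hence s_65 = s_5 = 12.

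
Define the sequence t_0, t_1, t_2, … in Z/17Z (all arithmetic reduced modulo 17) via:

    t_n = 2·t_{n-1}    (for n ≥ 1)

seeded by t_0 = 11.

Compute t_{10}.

10

t_1 = 2·11 = 5
t_2 = 2·5 = 10
t_3 = 2·10 = 3
t_4 = 2·3 = 6
t_5 = 2·6 = 12
t_6 = 2·12 = 7
t_7 = 2·7 = 14
t_8 = 2·14 = 11
t_9 = 2·11 = 5
t_10 = 2·5 = 10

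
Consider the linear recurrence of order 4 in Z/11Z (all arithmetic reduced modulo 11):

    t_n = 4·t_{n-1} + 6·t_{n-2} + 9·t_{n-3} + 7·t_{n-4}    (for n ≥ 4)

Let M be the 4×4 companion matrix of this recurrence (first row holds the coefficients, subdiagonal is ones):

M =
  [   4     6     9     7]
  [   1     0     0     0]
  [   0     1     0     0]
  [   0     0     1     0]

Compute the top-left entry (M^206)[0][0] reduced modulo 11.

7

(M^206)[0][0] is the top entry after applying M 206 times to the unit state (1, 0, 0, 0). Equivalently it is h_{209} for the auxiliary sequence (h_n) obeying the same recurrence with h_3 = 1 and h_i = 0 for 0 ≤ i < 3:
h_4 = 4·1 + 6·0 + 9·0 + 7·0 = 4
h_5 = 4·4 + 6·1 + 9·0 + 7·0 = 0
h_6 = 4·0 + 6·4 + 9·1 + 7·0 = 0
h_7 = 4·0 + 6·0 + 9·4 + 7·1 = 10
h_8 = 4·10 + 6·0 + 9·0 + 7·4 = 2
h_9 = 4·2 + 6·10 + 9·0 + 7·0 = 2
h_10 = 4·2 + 6·2 + 9·10 + 7·0 = 0
h_11 = 4·0 + 6·2 + 9·2 + 7·10 = 1
h_12 = 4·1 + 6·0 + 9·2 + 7·2 = 3
h_13 = 4·3 + 6·1 + 9·0 + 7·2 = 10
h_14 = 4·10 + 6·3 + 9·1 + 7·0 = 1
h_15 = 4·1 + 6·10 + 9·3 + 7·1 = 10
h_16 = 4·10 + 6·1 + 9·10 + 7·3 = 3
h_17 = 4·3 + 6·10 + 9·1 + 7·10 = 8
h_18 = 4·8 + 6·3 + 9·10 + 7·1 = 4
h_19 = 4·4 + 6·8 + 9·3 + 7·10 = 7
h_20 = 4·7 + 6·4 + 9·8 + 7·3 = 2
h_21 = 4·2 + 6·7 + 9·4 + 7·8 = 10
h_22 = 4·10 + 6·2 + 9·7 + 7·4 = 0
h_23 = 4·0 + 6·10 + 9·2 + 7·7 = 6
h_24 = 4·6 + 6·0 + 9·10 + 7·2 = 7
h_25 = 4·7 + 6·6 + 9·0 + 7·10 = 2
h_26 = 4·2 + 6·7 + 9·6 + 7·0 = 5
h_27 = 4·5 + 6·2 + 9·7 + 7·6 = 5
h_28 = 4·5 + 6·5 + 9·2 + 7·7 = 7
h_29 = 4·7 + 6·5 + 9·5 + 7·2 = 7
h_30 = 4·7 + 6·7 + 9·5 + 7·5 = 7
h_31 = 4·7 + 6·7 + 9·7 + 7·5 = 3
h_32 = 4·3 + 6·7 + 9·7 + 7·7 = 1
h_33 = 4·1 + 6·3 + 9·7 + 7·7 = 2
h_34 = 4·2 + 6·1 + 9·3 + 7·7 = 2
h_35 = 4·2 + 6·2 + 9·1 + 7·3 = 6
h_36 = 4·6 + 6·2 + 9·2 + 7·1 = 6
h_37 = 4·6 + 6·6 + 9·2 + 7·2 = 4
h_38 = 4·4 + 6·6 + 9·6 + 7·2 = 10
h_39 = 4·10 + 6·4 + 9·6 + 7·6 = 6
h_40 = 4·6 + 6·10 + 9·4 + 7·6 = 8
h_41 = 4·8 + 6·6 + 9·10 + 7·4 = 10
h_42 = 4·10 + 6·8 + 9·6 + 7·10 = 3
h_43 = 4·3 + 6·10 + 9·8 + 7·6 = 10
h_44 = 4·10 + 6·3 + 9·10 + 7·8 = 6
h_45 = 4·6 + 6·10 + 9·3 + 7·10 = 5
h_46 = 4·5 + 6·6 + 9·10 + 7·3 = 2
h_47 = 4·2 + 6·5 + 9·6 + 7·10 = 8
h_48 = 4·8 + 6·2 + 9·5 + 7·6 = 10
h_49 = 4·10 + 6·8 + 9·2 + 7·5 = 9
h_50 = 4·9 + 6·10 + 9·8 + 7·2 = 6
h_51 = 4·6 + 6·9 + 9·10 + 7·8 = 4
h_52 = 4·4 + 6·6 + 9·9 + 7·10 = 5
h_53 = 4·5 + 6·4 + 9·6 + 7·9 = 7
h_54 = 4·7 + 6·5 + 9·4 + 7·6 = 4
h_55 = 4·4 + 6·7 + 9·5 + 7·4 = 10
h_56 = 4·10 + 6·4 + 9·7 + 7·5 = 8
h_57 = 4·8 + 6·10 + 9·4 + 7·7 = 1
h_58 = 4·1 + 6·8 + 9·10 + 7·4 = 5
h_59 = 4·5 + 6·1 + 9·8 + 7·10 = 3
h_60 = 4·3 + 6·5 + 9·1 + 7·8 = 8
h_61 = 4·8 + 6·3 + 9·5 + 7·1 = 3
h_62 = 4·3 + 6·8 + 9·3 + 7·5 = 1
h_63 = 4·1 + 6·3 + 9·8 + 7·3 = 5
h_64 = 4·5 + 6·1 + 9·3 + 7·8 = 10
h_65 = 4·10 + 6·5 + 9·1 + 7·3 = 1
h_66 = 4·1 + 6·10 + 9·5 + 7·1 = 6
h_67 = 4·6 + 6·1 + 9·10 + 7·5 = 1
h_68 = 4·1 + 6·6 + 9·1 + 7·10 = 9
h_69 = 4·9 + 6·1 + 9·6 + 7·1 = 4
h_70 = 4·4 + 6·9 + 9·1 + 7·6 = 0
h_71 = 4·0 + 6·4 + 9·9 + 7·1 = 2
h_72 = 4·2 + 6·0 + 9·4 + 7·9 = 8
h_73 = 4·8 + 6·2 + 9·0 + 7·4 = 6
h_74 = 4·6 + 6·8 + 9·2 + 7·0 = 2
h_75 = 4·2 + 6·6 + 9·8 + 7·2 = 9
h_76 = 4·9 + 6·2 + 9·6 + 7·8 = 4
h_77 = 4·4 + 6·9 + 9·2 + 7·6 = 9
h_78 = 4·9 + 6·4 + 9·9 + 7·2 = 1
h_79 = 4·1 + 6·9 + 9·4 + 7·9 = 3
h_80 = 4·3 + 6·1 + 9·9 + 7·4 = 6
h_81 = 4·6 + 6·3 + 9·1 + 7·9 = 4
h_82 = 4·4 + 6·6 + 9·3 + 7·1 = 9
h_83 = 4·9 + 6·4 + 9·6 + 7·3 = 3
h_84 = 4·3 + 6·9 + 9·4 + 7·6 = 1
h_85 = 4·1 + 6·3 + 9·9 + 7·4 = 10
h_86 = 4·10 + 6·1 + 9·3 + 7·9 = 4
h_87 = 4·4 + 6·10 + 9·1 + 7·3 = 7
h_88 = 4·7 + 6·4 + 9·10 + 7·1 = 6
h_89 = 4·6 + 6·7 + 9·4 + 7·10 = 7
h_90 = 4·7 + 6·6 + 9·7 + 7·4 = 1
h_91 = 4·1 + 6·7 + 9·6 + 7·7 = 6
h_92 = 4·6 + 6·1 + 9·7 + 7·6 = 3
h_93 = 4·3 + 6·6 + 9·1 + 7·7 = 7
h_94 = 4·7 + 6·3 + 9·6 + 7·1 = 8
h_95 = 4·8 + 6·7 + 9·3 + 7·6 = 0
h_96 = 4·0 + 6·8 + 9·7 + 7·3 = 0
h_97 = 4·0 + 6·0 + 9·8 + 7·7 = 0
h_98 = 4·0 + 6·0 + 9·0 + 7·8 = 1
(h_95, h_96, h_97, h_98) = (0, 0, 0, 1) = (h_0, h_1, h_2, h_3), so the sequence has period 95.
209 ≡ 19 (mod 95), hence h_209 = h_19 = 7.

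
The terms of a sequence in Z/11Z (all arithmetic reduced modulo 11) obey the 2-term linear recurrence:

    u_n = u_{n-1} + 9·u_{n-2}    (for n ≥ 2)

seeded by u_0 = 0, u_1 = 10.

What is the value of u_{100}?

0

u_2 = 1·10 + 9·0 = 10
u_3 = 1·10 + 9·10 = 1
u_4 = 1·1 + 9·10 = 3
u_5 = 1·3 + 9·1 = 1
u_6 = 1·1 + 9·3 = 6
u_7 = 1·6 + 9·1 = 4
u_8 = 1·4 + 9·6 = 3
u_9 = 1·3 + 9·4 = 6
u_10 = 1·6 + 9·3 = 0
u_11 = 1·0 + 9·6 = 10
(u_10, u_11) = (0, 10) = (u_0, u_1), so the sequence has period 10.
100 ≡ 0 (mod 10), hence u_100 = u_0 = 0.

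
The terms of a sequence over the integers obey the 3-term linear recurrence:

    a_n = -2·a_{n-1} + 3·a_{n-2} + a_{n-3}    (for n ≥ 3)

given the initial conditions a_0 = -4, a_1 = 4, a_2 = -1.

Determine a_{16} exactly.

-8122249

a_3 = -2·-1 + 3·4 + 1·-4 = 10
a_4 = -2·10 + 3·-1 + 1·4 = -19
a_5 = -2·-19 + 3·10 + 1·-1 = 67
a_6 = -2·67 + 3·-19 + 1·10 = -181
a_7 = -2·-181 + 3·67 + 1·-19 = 544
a_8 = -2·544 + 3·-181 + 1·67 = -1564
a_9 = -2·-1564 + 3·544 + 1·-181 = 4579
a_10 = -2·4579 + 3·-1564 + 1·544 = -13306
a_11 = -2·-13306 + 3·4579 + 1·-1564 = 38785
a_12 = -2·38785 + 3·-13306 + 1·4579 = -112909
a_13 = -2·-112909 + 3·38785 + 1·-13306 = 328867
a_14 = -2·328867 + 3·-112909 + 1·38785 = -957676
a_15 = -2·-957676 + 3·328867 + 1·-112909 = 2789044
a_16 = -2·2789044 + 3·-957676 + 1·328867 = -8122249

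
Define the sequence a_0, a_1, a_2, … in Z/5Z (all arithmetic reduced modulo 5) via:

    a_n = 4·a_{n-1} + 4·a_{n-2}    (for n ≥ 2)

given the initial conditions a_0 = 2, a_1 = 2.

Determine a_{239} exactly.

a_2 = 4·2 + 4·2 = 1
a_3 = 4·1 + 4·2 = 2
a_4 = 4·2 + 4·1 = 2
(a_3, a_4) = (2, 2) = (a_0, a_1), so the sequence has period 3.
239 ≡ 2 (mod 3), hence a_239 = a_2 = 1.

1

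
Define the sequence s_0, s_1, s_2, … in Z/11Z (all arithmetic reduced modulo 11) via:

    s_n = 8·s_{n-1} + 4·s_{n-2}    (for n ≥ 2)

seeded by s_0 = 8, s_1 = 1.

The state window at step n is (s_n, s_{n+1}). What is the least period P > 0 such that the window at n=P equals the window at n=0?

n=0: window = (8, 1)
n=1: window = (1, 7)
n=2: window = (7, 5)
n=3: window = (5, 2)
n=4: window = (2, 3)
n=5: window = (3, 10)
n=6: window = (10, 4)
n=7: window = (4, 6)
n=8: window = (6, 9)
n=9: window = (9, 8)
n=10: window = (8, 1)
window at n=10 equals window at n=0 → period = 10

10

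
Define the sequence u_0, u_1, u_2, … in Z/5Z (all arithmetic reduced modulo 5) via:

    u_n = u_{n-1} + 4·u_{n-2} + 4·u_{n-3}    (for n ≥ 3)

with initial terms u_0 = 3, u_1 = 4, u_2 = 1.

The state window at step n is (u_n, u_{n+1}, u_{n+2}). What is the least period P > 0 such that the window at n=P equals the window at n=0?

n=0: window = (3, 4, 1)
n=1: window = (4, 1, 4)
n=2: window = (1, 4, 4)
n=3: window = (4, 4, 4)
n=4: window = (4, 4, 1)
n=5: window = (4, 1, 3)
n=6: window = (1, 3, 3)
n=7: window = (3, 3, 4)
n=8: window = (3, 4, 3)
n=9: window = (4, 3, 1)
n=10: window = (3, 1, 4)
n=11: window = (1, 4, 0)
n=12: window = (4, 0, 0)
n=13: window = (0, 0, 1)
n=14: window = (0, 1, 1)
n=15: window = (1, 1, 0)
n=16: window = (1, 0, 3)
n=17: window = (0, 3, 2)
n=18: window = (3, 2, 4)
n=19: window = (2, 4, 4)
n=20: window = (4, 4, 3)
n=21: window = (4, 3, 0)
n=22: window = (3, 0, 3)
n=23: window = (0, 3, 0)
n=24: window = (3, 0, 2)
n=25: window = (0, 2, 4)
n=26: window = (2, 4, 2)
n=27: window = (4, 2, 1)
n=28: window = (2, 1, 0)
n=29: window = (1, 0, 2)
n=30: window = (0, 2, 1)
n=31: window = (2, 1, 4)
n=32: window = (1, 4, 1)
n=33: window = (4, 1, 1)
n=34: window = (1, 1, 1)
n=35: window = (1, 1, 4)
n=36: window = (1, 4, 2)
n=37: window = (4, 2, 2)
n=38: window = (2, 2, 1)
n=39: window = (2, 1, 2)
n=40: window = (1, 2, 4)
…
n=60: window = (4, 0, 3)
n=61: window = (0, 3, 4)
n=62: window = (3, 4, 1)
window at n=62 equals window at n=0 → period = 62

62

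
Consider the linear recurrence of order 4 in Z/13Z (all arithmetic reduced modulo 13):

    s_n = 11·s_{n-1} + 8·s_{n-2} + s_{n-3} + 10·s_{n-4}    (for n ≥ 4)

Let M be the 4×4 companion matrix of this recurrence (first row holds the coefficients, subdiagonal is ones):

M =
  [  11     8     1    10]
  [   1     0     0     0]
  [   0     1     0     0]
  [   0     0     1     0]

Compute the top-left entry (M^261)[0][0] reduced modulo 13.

5

(M^261)[0][0] is the top entry after applying M 261 times to the unit state (1, 0, 0, 0). Equivalently it is h_{264} for the auxiliary sequence (h_n) obeying the same recurrence with h_3 = 1 and h_i = 0 for 0 ≤ i < 3:
h_4 = 11·1 + 8·0 + 1·0 + 10·0 = 11
h_5 = 11·11 + 8·1 + 1·0 + 10·0 = 12
h_6 = 11·12 + 8·11 + 1·1 + 10·0 = 0
h_7 = 11·0 + 8·12 + 1·11 + 10·1 = 0
h_8 = 11·0 + 8·0 + 1·12 + 10·11 = 5
h_9 = 11·5 + 8·0 + 1·0 + 10·12 = 6
Continuing the recurrence:
  h_10 = 2;  h_11 = 10;  h_12 = 0;  h_13 = 12;  h_14 = 6;  h_15 = 2
  h_16 = 4;  h_17 = 4;  h_18 = 8;  h_19 = 1;  h_20 = 2;  h_21 = 0
  h_22 = 6;  h_23 = 0;  h_24 = 3;  h_25 = 0;  h_26 = 6;  h_27 = 4
  h_28 = 5;  h_29 = 2;  h_30 = 9;  h_31 = 4;  h_32 = 12;  h_33 = 11
  h_34 = 12;  h_35 = 12;  h_36 = 8;  h_37 = 7;  h_38 = 0;  h_39 = 2
  h_40 = 5;  h_41 = 11;  h_42 = 7;  h_43 = 8;  h_44 = 10;  h_45 = 5
  h_46 = 5;  h_47 = 3;  h_48 = 9;  h_49 = 9;  h_50 = 3;  h_51 = 1
  h_52 = 4;  h_53 = 2;  h_54 = 7;  h_55 = 3;  h_56 = 1;  h_57 = 10
  h_58 = 9;  h_59 = 2;  h_60 = 10;  h_61 = 1;  h_62 = 1;  h_63 = 10
  h_64 = 11;  h_65 = 4;  h_66 = 9;  h_67 = 8;  h_68 = 1;  h_69 = 7
  h_70 = 1;  h_71 = 5;  h_72 = 2;  h_73 = 3;  h_74 = 12;  h_75 = 0
  h_76 = 2;  h_77 = 12;  h_78 = 8;  h_79 = 4;  h_80 = 10;  h_81 = 10
  h_82 = 1;  h_83 = 11;  h_84 = 5;  h_85 = 10;  h_86 = 2;  h_87 = 9
  h_88 = 6;  h_89 = 6;  h_90 = 0;  h_91 = 1;  h_92 = 12;  h_93 = 5
  h_94 = 9;  h_95 = 5;  h_96 = 5;  h_97 = 11;  h_98 = 9;  h_99 = 8
  h_100 = 0;  h_101 = 1;  h_102 = 5;  h_103 = 0;  h_104 = 2;  h_105 = 11
  h_106 = 5;  h_107 = 2;  h_108 = 2;  h_109 = 10;  h_110 = 9;  h_111 = 6
  h_112 = 12;  h_113 = 3;  h_114 = 4;  h_115 = 10;  h_116 = 5;  h_117 = 0
  h_118 = 12;  h_119 = 3;  h_120 = 10;  h_121 = 3;  h_122 = 2;  h_123 = 8
  h_124 = 12;  h_125 = 7;  h_126 = 6;  h_127 = 6;  h_128 = 7;  h_129 = 6
  h_130 = 6;  h_131 = 12;  h_132 = 9;  h_133 = 1;  h_134 = 12;  h_135 = 9
  h_136 = 0;  h_137 = 3;  h_138 = 6;  h_139 = 11;  h_140 = 3;  h_141 = 1
  h_142 = 2;  h_143 = 0;  h_144 = 8;  h_145 = 9;  h_146 = 1;  h_147 = 0
  h_148 = 6;  h_149 = 1;  h_150 = 4;  h_151 = 6;  h_152 = 3;  h_153 = 4
  h_154 = 10;  h_155 = 10;  h_156 = 3;  h_157 = 7;  h_158 = 3;  h_159 = 10
  h_160 = 2;  h_161 = 6;  h_162 = 5;  h_163 = 10;  h_164 = 7;  h_165 = 1
  h_166 = 10;  h_167 = 4;  h_168 = 0;  h_169 = 0;  h_170 = 0;  h_171 = 1
  h_172 = 11;  h_173 = 12;  h_174 = 0;  h_175 = 0;  h_176 = 5;  h_177 = 6
  h_178 = 2;  h_179 = 10;  h_180 = 0;  h_181 = 12;  h_182 = 6;  h_183 = 2
  h_184 = 4;  h_185 = 4;  h_186 = 8;  h_187 = 1;  h_188 = 2;  h_189 = 0
  h_190 = 6;  h_191 = 0;  h_192 = 3;  h_193 = 0;  h_194 = 6;  h_195 = 4
  h_196 = 5;  h_197 = 2;  h_198 = 9;  h_199 = 4;  h_200 = 12;  h_201 = 11
  h_202 = 12;  h_203 = 12;  h_204 = 8;  h_205 = 7;  h_206 = 0;  h_207 = 2
  h_208 = 5;  h_209 = 11;  h_210 = 7;  h_211 = 8;  h_212 = 10;  h_213 = 5
  h_214 = 5;  h_215 = 3;  h_216 = 9;  h_217 = 9;  h_218 = 3;  h_219 = 1
  h_220 = 4;  h_221 = 2;  h_222 = 7;  h_223 = 3;  h_224 = 1;  h_225 = 10
  h_226 = 9;  h_227 = 2;  h_228 = 10;  h_229 = 1;  h_230 = 1;  h_231 = 10
  h_232 = 11;  h_233 = 4;  h_234 = 9;  h_235 = 8;  h_236 = 1;  h_237 = 7
  h_238 = 1;  h_239 = 5;  h_240 = 2;  h_241 = 3;  h_242 = 12;  h_243 = 0
  h_244 = 2;  h_245 = 12;  h_246 = 8;  h_247 = 4;  h_248 = 10;  h_249 = 10
  h_250 = 1;  h_251 = 11;  h_252 = 5;  h_253 = 10;  h_254 = 2;  h_255 = 9
  h_256 = 6;  h_257 = 6;  h_258 = 0;  h_259 = 1;  h_260 = 12;  h_261 = 5
  h_262 = 9
h_263 = 11·9 + 8·5 + 1·12 + 10·1 = 5
h_264 = 11·5 + 8·9 + 1·5 + 10·12 = 5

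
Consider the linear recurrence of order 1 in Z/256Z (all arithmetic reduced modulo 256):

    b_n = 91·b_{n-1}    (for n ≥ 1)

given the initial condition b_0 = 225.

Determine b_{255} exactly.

b_1 = 91·225 = 251
b_2 = 91·251 = 57
b_3 = 91·57 = 67
b_4 = 91·67 = 209
b_5 = 91·209 = 75
b_6 = 91·75 = 169
b_7 = 91·169 = 19
b_8 = 91·19 = 193
b_9 = 91·193 = 155
b_10 = 91·155 = 25
b_11 = 91·25 = 227
b_12 = 91·227 = 177
b_13 = 91·177 = 235
b_14 = 91·235 = 137
b_15 = 91·137 = 179
b_16 = 91·179 = 161
b_17 = 91·161 = 59
b_18 = 91·59 = 249
b_19 = 91·249 = 131
b_20 = 91·131 = 145
b_21 = 91·145 = 139
b_22 = 91·139 = 105
b_23 = 91·105 = 83
b_24 = 91·83 = 129
b_25 = 91·129 = 219
b_26 = 91·219 = 217
b_27 = 91·217 = 35
b_28 = 91·35 = 113
b_29 = 91·113 = 43
b_30 = 91·43 = 73
b_31 = 91·73 = 243
b_32 = 91·243 = 97
b_33 = 91·97 = 123
b_34 = 91·123 = 185
b_35 = 91·185 = 195
b_36 = 91·195 = 81
b_37 = 91·81 = 203
b_38 = 91·203 = 41
b_39 = 91·41 = 147
b_40 = 91·147 = 65
b_41 = 91·65 = 27
b_42 = 91·27 = 153
b_43 = 91·153 = 99
b_44 = 91·99 = 49
b_45 = 91·49 = 107
b_46 = 91·107 = 9
b_47 = 91·9 = 51
b_48 = 91·51 = 33
b_49 = 91·33 = 187
b_50 = 91·187 = 121
b_51 = 91·121 = 3
b_52 = 91·3 = 17
b_53 = 91·17 = 11
b_54 = 91·11 = 233
b_55 = 91·233 = 211
b_56 = 91·211 = 1
b_57 = 91·1 = 91
b_58 = 91·91 = 89
b_59 = 91·89 = 163
b_60 = 91·163 = 241
b_61 = 91·241 = 171
b_62 = 91·171 = 201
b_63 = 91·201 = 115
b_64 = 91·115 = 225
(b_64) = (225) = (b_0), so the sequence has period 64.
255 ≡ 63 (mod 64), hence b_255 = b_63 = 115.

115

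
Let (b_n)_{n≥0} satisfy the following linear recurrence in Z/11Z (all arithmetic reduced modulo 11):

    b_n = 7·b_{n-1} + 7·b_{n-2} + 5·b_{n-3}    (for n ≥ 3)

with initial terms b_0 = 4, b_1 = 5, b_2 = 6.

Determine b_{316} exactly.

b_3 = 7·6 + 7·5 + 5·4 = 9
b_4 = 7·9 + 7·6 + 5·5 = 9
b_5 = 7·9 + 7·9 + 5·6 = 2
b_6 = 7·2 + 7·9 + 5·9 = 1
b_7 = 7·1 + 7·2 + 5·9 = 0
b_8 = 7·0 + 7·1 + 5·2 = 6
Continuing the recurrence:
  b_9 = 3;  b_10 = 8;  b_11 = 8;  b_12 = 6;  b_13 = 6;  b_14 = 3
  b_15 = 5;  b_16 = 9;  b_17 = 3;  b_18 = 10;  b_19 = 4;  b_20 = 3
  b_21 = 0;  b_22 = 8;  b_23 = 5;  b_24 = 3;  b_25 = 8;  b_26 = 3
  b_27 = 4;  b_28 = 1;  b_29 = 6;  b_30 = 3;  b_31 = 2;  b_32 = 10
  b_33 = 0;  b_34 = 3;  b_35 = 5;  b_36 = 1;  b_37 = 2;  b_38 = 2
  b_39 = 0;  b_40 = 2;  b_41 = 2;  b_42 = 6;  b_43 = 0;  b_44 = 8
  b_45 = 9;  b_46 = 9;  b_47 = 1;  b_48 = 5;  b_49 = 10;  b_50 = 0
  b_51 = 7;  b_52 = 0;  b_53 = 5;  b_54 = 4;  b_55 = 8;  b_56 = 10
  b_57 = 3;  b_58 = 10;  b_59 = 9;  b_60 = 5;  b_61 = 5;  b_62 = 5
  b_63 = 7;  b_64 = 10;  b_65 = 1;  b_66 = 2;  b_67 = 5;  b_68 = 10
  b_69 = 5;  b_70 = 9;  b_71 = 5;  b_72 = 2;  b_73 = 6;  b_74 = 4
  b_75 = 3;  b_76 = 2;  b_77 = 0;  b_78 = 7;  b_79 = 4;  b_80 = 0
  b_81 = 8;  b_82 = 10;  b_83 = 5;  b_84 = 2;  b_85 = 0;  b_86 = 6
  b_87 = 8;  b_88 = 10;  b_89 = 2;  b_90 = 3;  b_91 = 8;  b_92 = 10
  b_93 = 9;  b_94 = 8;  b_95 = 4;  b_96 = 8;  b_97 = 3;  b_98 = 9
  b_99 = 3;  b_100 = 0;  b_101 = 0;  b_102 = 4;  b_103 = 6;  b_104 = 4
  b_105 = 2;  b_106 = 6;  b_107 = 10;  b_108 = 1;  b_109 = 8;  b_110 = 3
  b_111 = 5;  b_112 = 8;  b_113 = 7;  b_114 = 9;  b_115 = 9;  b_116 = 7
  b_117 = 3;  b_118 = 5;  b_119 = 3;  b_120 = 5;  b_121 = 4;  b_122 = 1
  b_123 = 5;  b_124 = 7;  b_125 = 1;  b_126 = 4;  b_127 = 4;  b_128 = 6
  b_129 = 2;  b_130 = 10;  b_131 = 4;  b_132 = 9;  b_133 = 9;  b_134 = 3
  b_135 = 8;  b_136 = 1;  b_137 = 1;  b_138 = 10;  b_139 = 5;  b_140 = 0
  b_141 = 8;  b_142 = 4;  b_143 = 7;  b_144 = 7;  b_145 = 8;  b_146 = 8
  b_147 = 4;  b_148 = 3;  b_149 = 1;  b_150 = 4;  b_151 = 6;  b_152 = 9
  b_153 = 4;  b_154 = 0;  b_155 = 7;  b_156 = 3;  b_157 = 4;  b_158 = 7
  b_159 = 4;  b_160 = 9;  b_161 = 5;  b_162 = 8;  b_163 = 4;  b_164 = 10
  b_165 = 6;  b_166 = 0;  b_167 = 4;  b_168 = 3;  b_169 = 5;  b_170 = 10
  b_171 = 10;  b_172 = 0;  b_173 = 10;  b_174 = 10;  b_175 = 8;  b_176 = 0
  b_177 = 7;  b_178 = 1;  b_179 = 1;  b_180 = 5;  b_181 = 3;  b_182 = 6
  b_183 = 0;  b_184 = 2;  b_185 = 0;  b_186 = 3;  b_187 = 9;  b_188 = 7
  b_189 = 6;  b_190 = 4;  b_191 = 6;  b_192 = 1;  b_193 = 3;  b_194 = 3
  b_195 = 3;  b_196 = 2;  b_197 = 6;  b_198 = 5;  b_199 = 10;  b_200 = 3
  b_201 = 6;  b_202 = 3;  b_203 = 1;  b_204 = 3;  b_205 = 10;  b_206 = 8
  b_207 = 9;  b_208 = 4;  b_209 = 10;  b_210 = 0;  b_211 = 2;  b_212 = 9
  b_213 = 0;  b_214 = 7;  b_215 = 6;  b_216 = 3;  b_217 = 10;  b_218 = 0
  b_219 = 8;  b_220 = 7;  b_221 = 6;  b_222 = 10;  b_223 = 4;  b_224 = 7
  b_225 = 6;  b_226 = 1;  b_227 = 7;  b_228 = 9;  b_229 = 7;  b_230 = 4
  b_231 = 1;  b_232 = 4;  b_233 = 0;  b_234 = 0;  b_235 = 9;  b_236 = 8
  b_237 = 9;  b_238 = 10;  b_239 = 8;  b_240 = 6;  b_241 = 5;  b_242 = 7
  b_243 = 4;  b_244 = 3;  b_245 = 7;  b_246 = 2;  b_247 = 1;  b_248 = 1
  b_249 = 2;  b_250 = 4;  b_251 = 3;  b_252 = 4;  b_253 = 3;  b_254 = 9
  b_255 = 5;  b_256 = 3;  b_257 = 2;  b_258 = 5;  b_259 = 9;  b_260 = 9
  b_261 = 8;  b_262 = 10;  b_263 = 6;  b_264 = 9;  b_265 = 1;  b_266 = 1
  b_267 = 4;  b_268 = 7;  b_269 = 5;  b_270 = 5;  b_271 = 6;  b_272 = 3
  b_273 = 0;  b_274 = 7;  b_275 = 9;  b_276 = 2;  b_277 = 2;  b_278 = 7
  b_279 = 7;  b_280 = 9;  b_281 = 4;  b_282 = 5;  b_283 = 9;  b_284 = 8
  b_285 = 1;  b_286 = 9;  b_287 = 0;  b_288 = 2;  b_289 = 4;  b_290 = 9
  b_291 = 2;  b_292 = 9;  b_293 = 1;  b_294 = 3;  b_295 = 7;  b_296 = 9
  b_297 = 6;  b_298 = 8;  b_299 = 0;  b_300 = 9;  b_301 = 4;  b_302 = 3
  b_303 = 6;  b_304 = 6;  b_305 = 0;  b_306 = 6;  b_307 = 6;  b_308 = 7
  b_309 = 0;  b_310 = 2;  b_311 = 5;  b_312 = 5;  b_313 = 3;  b_314 = 4
b_315 = 7·4 + 7·3 + 5·5 = 8
b_316 = 7·8 + 7·4 + 5·3 = 0

0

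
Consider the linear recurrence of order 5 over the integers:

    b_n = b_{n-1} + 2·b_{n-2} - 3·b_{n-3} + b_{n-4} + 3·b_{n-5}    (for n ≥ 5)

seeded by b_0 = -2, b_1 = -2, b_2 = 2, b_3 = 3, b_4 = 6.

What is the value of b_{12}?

24

b_5 = 1·6 + 2·3 + -3·2 + 1·-2 + 3·-2 = -2
b_6 = 1·-2 + 2·6 + -3·3 + 1·2 + 3·-2 = -3
b_7 = 1·-3 + 2·-2 + -3·6 + 1·3 + 3·2 = -16
b_8 = 1·-16 + 2·-3 + -3·-2 + 1·6 + 3·3 = -1
b_9 = 1·-1 + 2·-16 + -3·-3 + 1·-2 + 3·6 = -8
b_10 = 1·-8 + 2·-1 + -3·-16 + 1·-3 + 3·-2 = 29
b_11 = 1·29 + 2·-8 + -3·-1 + 1·-16 + 3·-3 = -9
b_12 = 1·-9 + 2·29 + -3·-8 + 1·-1 + 3·-16 = 24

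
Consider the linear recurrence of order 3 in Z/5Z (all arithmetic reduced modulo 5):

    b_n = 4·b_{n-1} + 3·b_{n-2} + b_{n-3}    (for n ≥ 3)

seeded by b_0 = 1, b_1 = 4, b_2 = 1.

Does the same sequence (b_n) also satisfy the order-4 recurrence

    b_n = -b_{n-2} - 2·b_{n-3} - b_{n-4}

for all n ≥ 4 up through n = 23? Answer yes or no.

yes

Terms b_0..b_23: 1, 4, 1, 2, 0, 2, 0, 1, 1, 2, 2, 0, 3, 4, 0, 0, 4, 1, 1, 1, 3, 1, 4, 2
n=4: candidate gives 0, actual b_4 = 0 ✓
n=5: candidate gives 2, actual b_5 = 2 ✓
n=6: candidate gives 0, actual b_6 = 0 ✓
n=7: candidate gives 1, actual b_7 = 1 ✓
n=8: candidate gives 1, actual b_8 = 1 ✓
n=9: candidate gives 2, actual b_9 = 2 ✓
n=10: candidate gives 2, actual b_10 = 2 ✓
n=11: candidate gives 0, actual b_11 = 0 ✓
n=12: candidate gives 3, actual b_12 = 3 ✓
n=13: candidate gives 4, actual b_13 = 4 ✓
n=14: candidate gives 0, actual b_14 = 0 ✓
n=15: candidate gives 0, actual b_15 = 0 ✓
n=16: candidate gives 4, actual b_16 = 4 ✓
n=17: candidate gives 1, actual b_17 = 1 ✓
n=18: candidate gives 1, actual b_18 = 1 ✓
n=19: candidate gives 1, actual b_19 = 1 ✓
n=20: candidate gives 3, actual b_20 = 3 ✓
n=21: candidate gives 1, actual b_21 = 1 ✓
n=22: candidate gives 4, actual b_22 = 4 ✓
n=23: candidate gives 2, actual b_23 = 2 ✓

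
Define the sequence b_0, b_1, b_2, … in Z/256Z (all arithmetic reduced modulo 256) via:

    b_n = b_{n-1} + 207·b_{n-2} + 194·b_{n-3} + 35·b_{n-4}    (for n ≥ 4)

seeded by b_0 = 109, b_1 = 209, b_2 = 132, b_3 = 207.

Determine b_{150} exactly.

b_4 = 1·207 + 207·132 + 194·209 + 35·109 = 212
b_5 = 1·212 + 207·207 + 194·132 + 35·209 = 208
b_6 = 1·208 + 207·212 + 194·207 + 35·132 = 38
b_7 = 1·38 + 207·208 + 194·212 + 35·207 = 75
b_8 = 1·75 + 207·38 + 194·208 + 35·212 = 161
b_9 = 1·161 + 207·75 + 194·38 + 35·208 = 130
Continuing the recurrence:
  b_10 = 185;  b_11 = 26;  b_12 = 56;  b_13 = 54;  b_14 = 125;  b_15 = 37
  b_16 = 204;  b_17 = 211;  b_18 = 232;  b_19 = 44;  b_20 = 142;  b_21 = 203
  b_22 = 173;  b_23 = 114;  b_24 = 149;  b_25 = 158;  b_26 = 36;  b_27 = 102
  b_28 = 157;  b_29 = 249;  b_30 = 36;  b_31 = 103;  b_32 = 172;  b_33 = 72
  b_34 = 86;  b_35 = 251;  b_36 = 153;  b_37 = 146;  b_38 = 65;  b_39 = 146
  b_40 = 176;  b_41 = 246;  b_42 = 205;  b_43 = 13;  b_44 = 76;  b_45 = 203
  b_46 = 32;  b_47 = 164;  b_48 = 190;  b_49 = 91;  b_50 = 165;  b_51 = 162
  b_52 = 253;  b_53 = 118;  b_54 = 92;  b_55 = 166;  b_56 = 13;  b_57 = 33
  b_58 = 4;  b_59 = 63;  b_60 = 68;  b_61 = 192;  b_62 = 6;  b_63 = 107
  b_64 = 17;  b_65 = 98;  b_66 = 9;  b_67 = 202;  b_68 = 168;  b_69 = 54
  b_70 = 93;  b_71 = 245;  b_72 = 12;  b_73 = 3;  b_74 = 24;  b_75 = 28
  b_76 = 110;  b_77 = 171;  b_78 = 29;  b_79 = 146;  b_80 = 165;  b_81 = 14
  b_82 = 20;  b_83 = 102;  b_84 = 189;  b_85 = 73;  b_86 = 36;  b_87 = 87
  b_88 = 156;  b_89 = 56;  b_90 = 54;  b_91 = 155;  b_92 = 9;  b_93 = 242
  b_94 = 17;  b_95 = 194;  b_96 = 32;  b_97 = 246;  b_98 = 45;  b_99 = 221
  b_100 = 12;  b_101 = 123;  b_102 = 208;  b_103 = 148;  b_104 = 158;  b_105 = 187
  b_106 = 21;  b_107 = 66;  b_108 = 141;  b_109 = 102;  b_110 = 76;  b_111 = 166
  b_112 = 173;  b_113 = 113;  b_114 = 132;  b_115 = 175;  b_116 = 180;  b_117 = 176
  b_118 = 230;  b_119 = 139;  b_120 = 129;  b_121 = 66;  b_122 = 89;  b_123 = 122
  b_124 = 24;  b_125 = 54;  b_126 = 61;  b_127 = 197;  b_128 = 76;  b_129 = 51
  b_130 = 72;  b_131 = 12;  b_132 = 78;  b_133 = 139;  b_134 = 141;  b_135 = 178
  b_136 = 181;  b_137 = 126;  b_138 = 4;  b_139 = 102;  b_140 = 221;  b_141 = 153
  b_142 = 36;  b_143 = 71;  b_144 = 140;  b_145 = 40;  b_146 = 22;  b_147 = 59
  b_148 = 121
b_149 = 1·121 + 207·59 + 194·22 + 35·40 = 82
b_150 = 1·82 + 207·121 + 194·59 + 35·22 = 225

225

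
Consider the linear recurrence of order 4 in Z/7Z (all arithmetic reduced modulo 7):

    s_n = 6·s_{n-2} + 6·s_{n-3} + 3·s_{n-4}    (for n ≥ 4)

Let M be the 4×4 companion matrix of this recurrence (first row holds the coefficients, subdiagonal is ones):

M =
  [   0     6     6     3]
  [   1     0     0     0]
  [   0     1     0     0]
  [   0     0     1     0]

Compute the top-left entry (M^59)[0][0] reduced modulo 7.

(M^59)[0][0] is the top entry after applying M 59 times to the unit state (1, 0, 0, 0). Equivalently it is h_{62} for the auxiliary sequence (h_n) obeying the same recurrence with h_3 = 1 and h_i = 0 for 0 ≤ i < 3:
h_4 = 0·1 + 6·0 + 6·0 + 3·0 = 0
h_5 = 0·0 + 6·1 + 6·0 + 3·0 = 6
h_6 = 0·6 + 6·0 + 6·1 + 3·0 = 6
h_7 = 0·6 + 6·6 + 6·0 + 3·1 = 4
h_8 = 0·4 + 6·6 + 6·6 + 3·0 = 2
h_9 = 0·2 + 6·4 + 6·6 + 3·6 = 1
h_10 = 0·1 + 6·2 + 6·4 + 3·6 = 5
h_11 = 0·5 + 6·1 + 6·2 + 3·4 = 2
h_12 = 0·2 + 6·5 + 6·1 + 3·2 = 0
h_13 = 0·0 + 6·2 + 6·5 + 3·1 = 3
h_14 = 0·3 + 6·0 + 6·2 + 3·5 = 6
h_15 = 0·6 + 6·3 + 6·0 + 3·2 = 3
h_16 = 0·3 + 6·6 + 6·3 + 3·0 = 5
h_17 = 0·5 + 6·3 + 6·6 + 3·3 = 0
h_18 = 0·0 + 6·5 + 6·3 + 3·6 = 3
h_19 = 0·3 + 6·0 + 6·5 + 3·3 = 4
h_20 = 0·4 + 6·3 + 6·0 + 3·5 = 5
h_21 = 0·5 + 6·4 + 6·3 + 3·0 = 0
h_22 = 0·0 + 6·5 + 6·4 + 3·3 = 0
h_23 = 0·0 + 6·0 + 6·5 + 3·4 = 0
h_24 = 0·0 + 6·0 + 6·0 + 3·5 = 1
(h_21, h_22, h_23, h_24) = (0, 0, 0, 1) = (h_0, h_1, h_2, h_3), so the sequence has period 21.
62 ≡ 20 (mod 21), hence h_62 = h_20 = 5.

5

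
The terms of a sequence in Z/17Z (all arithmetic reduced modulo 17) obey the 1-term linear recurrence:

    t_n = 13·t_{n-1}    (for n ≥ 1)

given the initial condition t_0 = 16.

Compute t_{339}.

t_1 = 13·16 = 4
t_2 = 13·4 = 1
t_3 = 13·1 = 13
t_4 = 13·13 = 16
(t_4) = (16) = (t_0), so the sequence has period 4.
339 ≡ 3 (mod 4), hence t_339 = t_3 = 13.

13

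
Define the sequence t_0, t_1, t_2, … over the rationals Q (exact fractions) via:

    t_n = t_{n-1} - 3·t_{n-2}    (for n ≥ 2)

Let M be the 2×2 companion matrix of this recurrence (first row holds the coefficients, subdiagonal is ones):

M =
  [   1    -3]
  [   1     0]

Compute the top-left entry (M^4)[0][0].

(M^4)[0][0] is the top entry after applying M 4 times to the unit state (1, 0). Equivalently it is h_{5} for the auxiliary sequence (h_n) obeying the same recurrence with h_1 = 1 and h_i = 0 for 0 ≤ i < 1:
h_2 = 1·1 + -3·0 = 1
h_3 = 1·1 + -3·1 = -2
h_4 = 1·-2 + -3·1 = -5
h_5 = 1·-5 + -3·-2 = 1

1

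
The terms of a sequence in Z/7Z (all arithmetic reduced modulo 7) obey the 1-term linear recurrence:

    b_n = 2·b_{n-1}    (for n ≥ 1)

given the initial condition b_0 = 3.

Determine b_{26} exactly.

5

b_1 = 2·3 = 6
b_2 = 2·6 = 5
b_3 = 2·5 = 3
(b_3) = (3) = (b_0), so the sequence has period 3.
26 ≡ 2 (mod 3), hence b_26 = b_2 = 5.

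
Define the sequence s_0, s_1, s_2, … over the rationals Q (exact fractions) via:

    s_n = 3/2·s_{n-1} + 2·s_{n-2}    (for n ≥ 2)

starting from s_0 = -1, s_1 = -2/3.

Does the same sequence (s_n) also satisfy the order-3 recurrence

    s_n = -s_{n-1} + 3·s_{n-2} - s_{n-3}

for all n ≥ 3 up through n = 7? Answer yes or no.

no

Terms s_0..s_7: -1, -2/3, -3, -35/6, -59/4, -811/24, -1283/16, -18035/96
n=3: candidate gives 2, actual s_3 = -35/6 ✗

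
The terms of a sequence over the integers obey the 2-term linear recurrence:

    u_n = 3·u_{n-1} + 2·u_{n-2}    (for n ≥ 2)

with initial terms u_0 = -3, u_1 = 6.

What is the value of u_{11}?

1224120

u_2 = 3·6 + 2·-3 = 12
u_3 = 3·12 + 2·6 = 48
u_4 = 3·48 + 2·12 = 168
u_5 = 3·168 + 2·48 = 600
u_6 = 3·600 + 2·168 = 2136
u_7 = 3·2136 + 2·600 = 7608
u_8 = 3·7608 + 2·2136 = 27096
u_9 = 3·27096 + 2·7608 = 96504
u_10 = 3·96504 + 2·27096 = 343704
u_11 = 3·343704 + 2·96504 = 1224120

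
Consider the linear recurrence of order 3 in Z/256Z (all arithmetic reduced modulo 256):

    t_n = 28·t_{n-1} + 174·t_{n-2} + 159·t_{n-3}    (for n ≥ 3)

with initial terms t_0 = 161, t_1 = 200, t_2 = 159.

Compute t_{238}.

134

t_3 = 28·159 + 174·200 + 159·161 = 83
t_4 = 28·83 + 174·159 + 159·200 = 94
t_5 = 28·94 + 174·83 + 159·159 = 115
t_6 = 28·115 + 174·94 + 159·83 = 5
t_7 = 28·5 + 174·115 + 159·94 = 24
t_8 = 28·24 + 174·5 + 159·115 = 115
Continuing the recurrence:
  t_9 = 255;  t_10 = 246;  t_11 = 167;  t_12 = 217;  t_13 = 8;  t_14 = 23
  t_15 = 187;  t_16 = 14;  t_17 = 235;  t_18 = 93;  t_19 = 152;  t_20 = 203
  t_21 = 71;  t_22 = 38;  t_23 = 127;  t_24 = 209;  t_25 = 200;  t_26 = 207
  t_27 = 99;  t_28 = 190;  t_29 = 163;  t_30 = 117;  t_31 = 152;  t_32 = 99
  t_33 = 207;  t_34 = 86;  t_35 = 151;  t_36 = 137;  t_37 = 8;  t_38 = 199
  t_39 = 75;  t_40 = 110;  t_41 = 155;  t_42 = 77;  t_43 = 24;  t_44 = 59
  t_45 = 151;  t_46 = 134;  t_47 = 239;  t_48 = 1;  t_49 = 200;  t_50 = 255
  t_51 = 115;  t_52 = 30;  t_53 = 211;  t_54 = 229;  t_55 = 24;  t_56 = 83
  t_57 = 159;  t_58 = 182;  t_59 = 135;  t_60 = 57;  t_61 = 8;  t_62 = 119
  t_63 = 219;  t_64 = 206;  t_65 = 75;  t_66 = 61;  t_67 = 152;  t_68 = 171
  t_69 = 231;  t_70 = 230;  t_71 = 95;  t_72 = 49;  t_73 = 200;  t_74 = 47
  t_75 = 131;  t_76 = 126;  t_77 = 3;  t_78 = 85;  t_79 = 152;  t_80 = 67
  t_81 = 111;  t_82 = 22;  t_83 = 119;  t_84 = 233;  t_85 = 8;  t_86 = 39
  t_87 = 107;  t_88 = 46;  t_89 = 251;  t_90 = 45;  t_91 = 24;  t_92 = 27
  t_93 = 55;  t_94 = 70;  t_95 = 207;  t_96 = 97;  t_97 = 200;  t_98 = 95
  t_99 = 147;  t_100 = 222;  t_101 = 51;  t_102 = 197;  t_103 = 24;  t_104 = 51
  t_105 = 63;  t_106 = 118;  t_107 = 103;  t_108 = 153;  t_109 = 8;  t_110 = 215
  t_111 = 251;  t_112 = 142;  t_113 = 171;  t_114 = 29;  t_115 = 152;  t_116 = 139
  t_117 = 135;  t_118 = 166;  t_119 = 63;  t_120 = 145;  t_121 = 200;  t_122 = 143
  t_123 = 163;  t_124 = 62;  t_125 = 99;  t_126 = 53;  t_127 = 152;  t_128 = 35
  t_129 = 15;  t_130 = 214;  t_131 = 87;  t_132 = 73;  t_133 = 8;  t_134 = 135
  t_135 = 139;  t_136 = 238;  t_137 = 91;  t_138 = 13;  t_139 = 24;  t_140 = 251
  t_141 = 215;  t_142 = 6;  t_143 = 175;  t_144 = 193;  t_145 = 200;  t_146 = 191
  t_147 = 179;  t_148 = 158;  t_149 = 147;  t_150 = 165;  t_151 = 24;  t_152 = 19
  t_153 = 223;  t_154 = 54;  t_155 = 71;  t_156 = 249;  t_157 = 8;  t_158 = 55
  t_159 = 27;  t_160 = 78;  t_161 = 11;  t_162 = 253;  t_163 = 152;  t_164 = 107
  t_165 = 39;  t_166 = 102;  t_167 = 31;  t_168 = 241;  t_169 = 200;  t_170 = 239
  t_171 = 195;  t_172 = 254;  t_173 = 195;  t_174 = 21;  t_175 = 152;  t_176 = 3
  t_177 = 175;  t_178 = 150;  t_179 = 55;  t_180 = 169;  t_181 = 8;  t_182 = 231
  t_183 = 171;  t_184 = 174;  t_185 = 187;  t_186 = 237;  t_187 = 24;  t_188 = 219
  t_189 = 119;  t_190 = 198;  t_191 = 143;  t_192 = 33;  t_193 = 200;  t_194 = 31
  t_195 = 211;  t_196 = 94;  t_197 = 243;  t_198 = 133;  t_199 = 24;  t_200 = 243
  t_201 = 127;  t_202 = 246;  t_203 = 39;  t_204 = 89;  t_205 = 8;  t_206 = 151
  t_207 = 59;  t_208 = 14;  t_209 = 107;  t_210 = 221;  t_211 = 152;  t_212 = 75
  t_213 = 199;  t_214 = 38;  t_215 = 255;  t_216 = 81;  t_217 = 200;  t_218 = 79
  t_219 = 227;  t_220 = 190;  t_221 = 35;  t_222 = 245;  t_223 = 152;  t_224 = 227
  t_225 = 79;  t_226 = 86;  t_227 = 23;  t_228 = 9;  t_229 = 8;  t_230 = 71
  t_231 = 203;  t_232 = 110;  t_233 = 27;  t_234 = 205;  t_235 = 24;  t_236 = 187
t_237 = 28·187 + 174·24 + 159·205 = 23
t_238 = 28·23 + 174·187 + 159·24 = 134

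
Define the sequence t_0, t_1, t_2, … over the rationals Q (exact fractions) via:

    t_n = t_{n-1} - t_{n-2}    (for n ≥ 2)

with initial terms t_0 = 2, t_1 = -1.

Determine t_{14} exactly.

t_2 = 1·-1 + -1·2 = -3
t_3 = 1·-3 + -1·-1 = -2
t_4 = 1·-2 + -1·-3 = 1
t_5 = 1·1 + -1·-2 = 3
t_6 = 1·3 + -1·1 = 2
t_7 = 1·2 + -1·3 = -1
(t_6, t_7) = (2, -1) = (t_0, t_1), so the sequence has period 6.
14 ≡ 2 (mod 6), hence t_14 = t_2 = -3.

-3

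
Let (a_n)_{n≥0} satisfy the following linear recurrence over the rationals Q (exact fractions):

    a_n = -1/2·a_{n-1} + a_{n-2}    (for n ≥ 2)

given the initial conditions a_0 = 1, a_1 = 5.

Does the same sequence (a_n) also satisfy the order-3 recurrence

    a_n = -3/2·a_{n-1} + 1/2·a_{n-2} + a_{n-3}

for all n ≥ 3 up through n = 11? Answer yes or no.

Terms a_0..a_11: 1, 5, -3/2, 23/4, -35/8, 127/16, -267/32, 775/64, -1843/128, 4943/256, -12315/512, 32087/1024
n=3: candidate gives 23/4, actual a_3 = 23/4 ✓
n=4: candidate gives -35/8, actual a_4 = -35/8 ✓
n=5: candidate gives 127/16, actual a_5 = 127/16 ✓
n=6: candidate gives -267/32, actual a_6 = -267/32 ✓
n=7: candidate gives 775/64, actual a_7 = 775/64 ✓
n=8: candidate gives -1843/128, actual a_8 = -1843/128 ✓
n=9: candidate gives 4943/256, actual a_9 = 4943/256 ✓
n=10: candidate gives -12315/512, actual a_10 = -12315/512 ✓
n=11: candidate gives 32087/1024, actual a_11 = 32087/1024 ✓

yes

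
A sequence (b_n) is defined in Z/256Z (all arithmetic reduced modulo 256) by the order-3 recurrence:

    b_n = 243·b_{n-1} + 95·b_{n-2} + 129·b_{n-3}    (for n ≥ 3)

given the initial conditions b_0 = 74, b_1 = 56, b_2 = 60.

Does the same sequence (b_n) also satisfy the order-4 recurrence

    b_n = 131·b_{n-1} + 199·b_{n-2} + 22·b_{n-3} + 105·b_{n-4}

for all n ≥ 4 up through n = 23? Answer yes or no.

Terms b_0..b_23: 74, 56, 60, 6, 46, 32, 120, 246, 42, 160, 108, 14, 254, 184, 248, 174, 234, 168, 252, 118, 46, 112, 216, 198
n=4: candidate gives 224, actual b_4 = 46 ✗

no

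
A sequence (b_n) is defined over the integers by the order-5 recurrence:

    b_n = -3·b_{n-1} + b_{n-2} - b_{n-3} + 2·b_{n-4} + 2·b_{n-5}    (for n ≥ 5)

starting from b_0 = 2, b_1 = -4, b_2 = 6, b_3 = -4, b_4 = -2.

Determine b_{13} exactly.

b_5 = -3·-2 + 1·-4 + -1·6 + 2·-4 + 2·2 = -8
b_6 = -3·-8 + 1·-2 + -1·-4 + 2·6 + 2·-4 = 30
b_7 = -3·30 + 1·-8 + -1·-2 + 2·-4 + 2·6 = -92
b_8 = -3·-92 + 1·30 + -1·-8 + 2·-2 + 2·-4 = 302
b_9 = -3·302 + 1·-92 + -1·30 + 2·-8 + 2·-2 = -1048
b_10 = -3·-1048 + 1·302 + -1·-92 + 2·30 + 2·-8 = 3582
b_11 = -3·3582 + 1·-1048 + -1·302 + 2·-92 + 2·30 = -12220
b_12 = -3·-12220 + 1·3582 + -1·-1048 + 2·302 + 2·-92 = 41710
b_13 = -3·41710 + 1·-12220 + -1·3582 + 2·-1048 + 2·302 = -142424

-142424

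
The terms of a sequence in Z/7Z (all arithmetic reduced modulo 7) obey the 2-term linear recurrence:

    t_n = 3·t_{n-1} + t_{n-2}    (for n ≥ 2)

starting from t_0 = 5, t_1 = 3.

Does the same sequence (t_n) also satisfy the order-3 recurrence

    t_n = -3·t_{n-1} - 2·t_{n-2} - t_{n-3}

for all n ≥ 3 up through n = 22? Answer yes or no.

Terms t_0..t_22: 5, 3, 0, 3, 2, 2, 1, 5, 2, 4, 0, 4, 5, 5, 6, 2, 5, 3, 0, 3, 2, 2, 1
n=3: candidate gives 3, actual t_3 = 3 ✓
n=4: candidate gives 2, actual t_4 = 2 ✓
n=5: candidate gives 2, actual t_5 = 2 ✓
n=6: candidate gives 1, actual t_6 = 1 ✓
n=7: candidate gives 5, actual t_7 = 5 ✓
n=8: candidate gives 2, actual t_8 = 2 ✓
n=9: candidate gives 4, actual t_9 = 4 ✓
n=10: candidate gives 0, actual t_10 = 0 ✓
n=11: candidate gives 4, actual t_11 = 4 ✓
n=12: candidate gives 5, actual t_12 = 5 ✓
n=13: candidate gives 5, actual t_13 = 5 ✓
n=14: candidate gives 6, actual t_14 = 6 ✓
n=15: candidate gives 2, actual t_15 = 2 ✓
n=16: candidate gives 5, actual t_16 = 5 ✓
n=17: candidate gives 3, actual t_17 = 3 ✓
n=18: candidate gives 0, actual t_18 = 0 ✓
n=19: candidate gives 3, actual t_19 = 3 ✓
n=20: candidate gives 2, actual t_20 = 2 ✓
n=21: candidate gives 2, actual t_21 = 2 ✓
n=22: candidate gives 1, actual t_22 = 1 ✓

yes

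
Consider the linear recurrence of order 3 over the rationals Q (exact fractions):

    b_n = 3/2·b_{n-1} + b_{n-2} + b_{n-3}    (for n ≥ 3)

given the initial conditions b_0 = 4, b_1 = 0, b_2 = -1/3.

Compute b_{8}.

b_3 = 3/2·-1/3 + 1·0 + 1·4 = 7/2
b_4 = 3/2·7/2 + 1·-1/3 + 1·0 = 59/12
b_5 = 3/2·59/12 + 1·7/2 + 1·-1/3 = 253/24
b_6 = 3/2·253/24 + 1·59/12 + 1·7/2 = 1163/48
b_7 = 3/2·1163/48 + 1·253/24 + 1·59/12 = 4973/96
b_8 = 3/2·4973/96 + 1·1163/48 + 1·253/24 = 21595/192

21595/192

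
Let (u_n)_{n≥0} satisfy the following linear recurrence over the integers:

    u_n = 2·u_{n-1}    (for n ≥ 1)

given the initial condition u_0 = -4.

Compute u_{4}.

u_1 = 2·-4 = -8
u_2 = 2·-8 = -16
u_3 = 2·-16 = -32
u_4 = 2·-32 = -64

-64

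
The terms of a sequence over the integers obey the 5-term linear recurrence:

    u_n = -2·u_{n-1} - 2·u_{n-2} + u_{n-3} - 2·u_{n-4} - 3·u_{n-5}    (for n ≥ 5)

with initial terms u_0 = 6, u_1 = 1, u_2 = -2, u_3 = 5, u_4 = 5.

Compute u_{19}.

u_5 = -2·5 + -2·5 + 1·-2 + -2·1 + -3·6 = -42
u_6 = -2·-42 + -2·5 + 1·5 + -2·-2 + -3·1 = 80
u_7 = -2·80 + -2·-42 + 1·5 + -2·5 + -3·-2 = -75
u_8 = -2·-75 + -2·80 + 1·-42 + -2·5 + -3·5 = -77
u_9 = -2·-77 + -2·-75 + 1·80 + -2·-42 + -3·5 = 453
u_10 = -2·453 + -2·-77 + 1·-75 + -2·80 + -3·-42 = -861
u_11 = -2·-861 + -2·453 + 1·-77 + -2·-75 + -3·80 = 649
u_12 = -2·649 + -2·-861 + 1·453 + -2·-77 + -3·-75 = 1256
u_13 = -2·1256 + -2·649 + 1·-861 + -2·453 + -3·-77 = -5346
u_14 = -2·-5346 + -2·1256 + 1·649 + -2·-861 + -3·453 = 9192
u_15 = -2·9192 + -2·-5346 + 1·1256 + -2·649 + -3·-861 = -5151
u_16 = -2·-5151 + -2·9192 + 1·-5346 + -2·1256 + -3·649 = -17887
u_17 = -2·-17887 + -2·-5151 + 1·9192 + -2·-5346 + -3·1256 = 62192
u_18 = -2·62192 + -2·-17887 + 1·-5151 + -2·9192 + -3·-5346 = -96107
u_19 = -2·-96107 + -2·62192 + 1·-17887 + -2·-5151 + -3·9192 = 32669

32669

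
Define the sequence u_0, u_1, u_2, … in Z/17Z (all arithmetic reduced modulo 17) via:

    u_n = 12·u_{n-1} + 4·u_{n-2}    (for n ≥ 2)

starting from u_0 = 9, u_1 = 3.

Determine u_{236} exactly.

1

u_2 = 12·3 + 4·9 = 4
u_3 = 12·4 + 4·3 = 9
u_4 = 12·9 + 4·4 = 5
u_5 = 12·5 + 4·9 = 11
u_6 = 12·11 + 4·5 = 16
u_7 = 12·16 + 4·11 = 15
u_8 = 12·15 + 4·16 = 6
u_9 = 12·6 + 4·15 = 13
u_10 = 12·13 + 4·6 = 10
u_11 = 12·10 + 4·13 = 2
u_12 = 12·2 + 4·10 = 13
u_13 = 12·13 + 4·2 = 11
u_14 = 12·11 + 4·13 = 14
u_15 = 12·14 + 4·11 = 8
u_16 = 12·8 + 4·14 = 16
u_17 = 12·16 + 4·8 = 3
u_18 = 12·3 + 4·16 = 15
u_19 = 12·15 + 4·3 = 5
u_20 = 12·5 + 4·15 = 1
u_21 = 12·1 + 4·5 = 15
u_22 = 12·15 + 4·1 = 14
u_23 = 12·14 + 4·15 = 7
u_24 = 12·7 + 4·14 = 4
u_25 = 12·4 + 4·7 = 8
u_26 = 12·8 + 4·4 = 10
u_27 = 12·10 + 4·8 = 16
u_28 = 12·16 + 4·10 = 11
u_29 = 12·11 + 4·16 = 9
u_30 = 12·9 + 4·11 = 16
u_31 = 12·16 + 4·9 = 7
u_32 = 12·7 + 4·16 = 12
u_33 = 12·12 + 4·7 = 2
u_34 = 12·2 + 4·12 = 4
u_35 = 12·4 + 4·2 = 5
u_36 = 12·5 + 4·4 = 8
u_37 = 12·8 + 4·5 = 14
u_38 = 12·14 + 4·8 = 13
u_39 = 12·13 + 4·14 = 8
u_40 = 12·8 + 4·13 = 12
u_41 = 12·12 + 4·8 = 6
u_42 = 12·6 + 4·12 = 1
u_43 = 12·1 + 4·6 = 2
u_44 = 12·2 + 4·1 = 11
u_45 = 12·11 + 4·2 = 4
u_46 = 12·4 + 4·11 = 7
u_47 = 12·7 + 4·4 = 15
u_48 = 12·15 + 4·7 = 4
u_49 = 12·4 + 4·15 = 6
u_50 = 12·6 + 4·4 = 3
u_51 = 12·3 + 4·6 = 9
u_52 = 12·9 + 4·3 = 1
u_53 = 12·1 + 4·9 = 14
u_54 = 12·14 + 4·1 = 2
u_55 = 12·2 + 4·14 = 12
u_56 = 12·12 + 4·2 = 16
u_57 = 12·16 + 4·12 = 2
u_58 = 12·2 + 4·16 = 3
u_59 = 12·3 + 4·2 = 10
u_60 = 12·10 + 4·3 = 13
u_61 = 12·13 + 4·10 = 9
u_62 = 12·9 + 4·13 = 7
u_63 = 12·7 + 4·9 = 1
u_64 = 12·1 + 4·7 = 6
u_65 = 12·6 + 4·1 = 8
u_66 = 12·8 + 4·6 = 1
u_67 = 12·1 + 4·8 = 10
u_68 = 12·10 + 4·1 = 5
u_69 = 12·5 + 4·10 = 15
u_70 = 12·15 + 4·5 = 13
u_71 = 12·13 + 4·15 = 12
u_72 = 12·12 + 4·13 = 9
u_73 = 12·9 + 4·12 = 3
(u_72, u_73) = (9, 3) = (u_0, u_1), so the sequence has period 72.
236 ≡ 20 (mod 72), hence u_236 = u_20 = 1.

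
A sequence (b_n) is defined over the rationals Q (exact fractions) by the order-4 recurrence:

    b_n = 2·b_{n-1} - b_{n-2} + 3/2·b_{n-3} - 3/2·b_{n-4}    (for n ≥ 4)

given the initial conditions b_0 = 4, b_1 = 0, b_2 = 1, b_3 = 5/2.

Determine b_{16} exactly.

-2173/2

b_4 = 2·5/2 + -1·1 + 3/2·0 + -3/2·4 = -2
b_5 = 2·-2 + -1·5/2 + 3/2·1 + -3/2·0 = -5
b_6 = 2·-5 + -1·-2 + 3/2·5/2 + -3/2·1 = -23/4
b_7 = 2·-23/4 + -1·-5 + 3/2·-2 + -3/2·5/2 = -53/4
b_8 = 2·-53/4 + -1·-23/4 + 3/2·-5 + -3/2·-2 = -101/4
b_9 = 2·-101/4 + -1·-53/4 + 3/2·-23/4 + -3/2·-5 = -307/8
b_10 = 2·-307/8 + -1·-101/4 + 3/2·-53/4 + -3/2·-23/4 = -251/4
b_11 = 2·-251/4 + -1·-307/8 + 3/2·-101/4 + -3/2·-53/4 = -841/8
b_12 = 2·-841/8 + -1·-251/4 + 3/2·-307/8 + -3/2·-101/4 = -2675/16
b_13 = 2·-2675/16 + -1·-841/8 + 3/2·-251/4 + -3/2·-307/8 = -4253/16
b_14 = 2·-4253/16 + -1·-2675/16 + 3/2·-841/8 + -3/2·-251/4 = -428
b_15 = 2·-428 + -1·-4253/16 + 3/2·-2675/16 + -3/2·-841/8 = -21865/32
b_16 = 2·-21865/32 + -1·-428 + 3/2·-4253/16 + -3/2·-2675/16 = -2173/2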